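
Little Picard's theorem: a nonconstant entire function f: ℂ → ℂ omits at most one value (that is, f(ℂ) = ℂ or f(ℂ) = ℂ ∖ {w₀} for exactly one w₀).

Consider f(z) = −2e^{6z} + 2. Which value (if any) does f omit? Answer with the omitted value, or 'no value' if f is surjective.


Little Picard bounds the complement of f(ℂ) to at most one point.
e^{6z} is never zero on ℂ, so -2·e^{6z} takes every value in ℂ ∖ {0}. Adding 2 shifts the range to ℂ ∖ {2}. Thus f omits exactly the value 2.

Omitted value: 2.


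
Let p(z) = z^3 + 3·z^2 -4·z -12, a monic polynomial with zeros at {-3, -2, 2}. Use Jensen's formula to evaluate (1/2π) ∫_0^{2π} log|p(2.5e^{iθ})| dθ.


Zeros: -3, -2, 2; r = 2.5.
Inside |z| < r: -2, 2. Outside (|z| ≥ r): -3.
p(0) = -12, so log|p(0)| = log(12) = 2.4849.
Apply Jensen: I(r) = log|p(0)| + Σ_k log(r/|z_k|), summed over zeros inside |z| < r.
  log(r/|z_k|) for z_k = -2: log(2.5/2) = 0.2231
  log(r/|z_k|) for z_k = 2: log(2.5/2) = 0.2231
  Outside zeros (-3) contribute nothing to the Jensen sum.
Sum over inside zeros: 0.4463.
I(r) = log|p(0)| + (inside sum) = 2.4849 + 0.4463 = 2.9312.
Note: since some zeros are outside |z| ≤ r, the simplified n·log(r) form does NOT apply — only the inside zeros contribute.

I(r) ≈ 2.9312.


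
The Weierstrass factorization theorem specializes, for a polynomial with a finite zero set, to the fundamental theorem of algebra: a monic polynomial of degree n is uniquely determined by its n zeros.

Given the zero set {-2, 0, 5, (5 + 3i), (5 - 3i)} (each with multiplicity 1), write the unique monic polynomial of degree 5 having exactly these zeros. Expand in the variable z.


The polynomial is p(z) = ∏_{α ∈ S} (z − α), where S = {-2, 0, 5, (5 + 3i), (5 - 3i)}.
Expanding the product yields: p(z) = z^5 -13·z^4 + 54·z^3 -2·z^2 -340·z.
Note conjugate pairs combine to real quadratics: (z − (5+3i))(z − (5−3i)) = z² − 10z + 34.
The resulting polynomial has degree 5 and real coefficients as required.

p(z) = z^5 -13·z^4 + 54·z^3 -2·z^2 -340·z.


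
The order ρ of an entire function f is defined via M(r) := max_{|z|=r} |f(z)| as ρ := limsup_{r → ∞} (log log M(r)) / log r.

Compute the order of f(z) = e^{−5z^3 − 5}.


|e^{−5z^3 − 5}| = e^{Re(-5·z^3) + -5} ≤ e^{5|z|^3 + -5} = e^{5r^3 + -5} on |z| = r, so ρ ≤ 3. Choosing z on |z|=r so that -5·z^3 is real positive (always possible by picking arg z appropriately) gives |f(z)| = e^{5r^3 + -5}, matching the bound. The additive constant -5 does not affect log log M(r) ~ 3·log r. Hence ρ = 3.
Therefore ρ = 3.

Order ρ = 3.


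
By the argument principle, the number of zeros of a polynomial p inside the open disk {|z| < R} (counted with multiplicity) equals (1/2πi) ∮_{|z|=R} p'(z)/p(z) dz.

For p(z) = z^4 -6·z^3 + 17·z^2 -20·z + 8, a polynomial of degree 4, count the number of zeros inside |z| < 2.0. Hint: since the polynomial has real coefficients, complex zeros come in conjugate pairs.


The zeros of p are: 1, (2 + 2i), (2 - 2i), 1.
Their magnitudes are: 1, 2.828, 2.828, 1.
Zeros with |z| < R = 2.0: 1, 1.
Count = 2.
By the argument principle, (1/2πi) ∮_{|z|=R} p'(z)/p(z) dz equals exactly this count.

Number of zeros inside |z| < 2.0: 2.


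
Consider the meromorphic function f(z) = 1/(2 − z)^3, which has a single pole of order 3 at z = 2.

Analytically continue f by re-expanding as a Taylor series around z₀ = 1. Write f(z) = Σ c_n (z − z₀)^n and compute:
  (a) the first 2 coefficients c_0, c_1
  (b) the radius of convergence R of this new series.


Let w = z − z₀, so z = z₀ + w.
Then 2 − z = 2 − (z₀ + w) = (2 − z₀) − w = 1 − w.
f(z) = 1/(1 − w)^3 = (1/(1)^3) · (1 − w/(1))^{−3}.
By the binomial series (1−u)^{−3} = Σ_{n≥0} C(n+2, 2) u^n for |u|<1, with u = w/(1):
  c_n = C(n+2, 2) / (1)^(n+3).
  c_0 = 1/(1)^3 = 1.
  c_1 = 3/(1)^4 = 3.
The series is valid for |w/d| < 1, i.e. |z − z₀| < |d|.
Radius of convergence: R = |2 − z₀| = |1| = 1 (distance from z₀ to the singularity z = 2).

c_0 = 1, c_1 = 3; R = 1.


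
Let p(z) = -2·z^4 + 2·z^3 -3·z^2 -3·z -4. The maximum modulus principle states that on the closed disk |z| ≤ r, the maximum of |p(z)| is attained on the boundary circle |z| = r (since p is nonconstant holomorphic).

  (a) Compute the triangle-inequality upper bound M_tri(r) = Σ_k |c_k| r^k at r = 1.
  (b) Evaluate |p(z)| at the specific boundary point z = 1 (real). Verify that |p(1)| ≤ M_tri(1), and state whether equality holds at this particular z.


Coefficients: c_0 = -4, c_1 = -3, c_2 = -3, c_3 = 2, c_4 = -2. Radius r = 1.
Part (a). Triangle bound: M_tri(r) = Σ_k |c_k| r^k
  = |-4|·1^0 + |-3|·1^1 + |-3|·1^2 + |2|·1^3 + |-2|·1^4
  = 4 + 3 + 3 + 2 + 2 = 14.
This bounds M(r) := max_{|z|=r} |p(z)| from above; equality holds iff all terms c_k z^k can be made to align in phase at a single z on |z|=r.
Part (b). At z = 1 (real, on the circle |z| = r):
  p(1) = (-4)·1^0 + (-3)·1^1 + (-3)·1^2 + (2)·1^3 + (-2)·1^4 = -10.
  |p(1)| = 10.
Check: |p(1)| = 10 ≤ 14 = M_tri(1). ✓ Equality does not hold at z = 1 (the coefficients have mixed signs, so the terms do not all align in phase there).

M_tri(1) = 14; |p(1)| = 10; equality at z=1: no.


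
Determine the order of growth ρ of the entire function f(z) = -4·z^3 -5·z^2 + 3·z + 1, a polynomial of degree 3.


|f(z)| ≤ Σ|c_k|·r^k = O(r^3) as r → ∞. Polynomial growth is O(e^{r^ε}) for every ε > 0 (since r^3/e^{r^ε} → 0), so ρ ≤ ε for all ε > 0, i.e. ρ = 0. Every nonconstant polynomial has order 0.
Therefore ρ = 0.

Order ρ = 0.


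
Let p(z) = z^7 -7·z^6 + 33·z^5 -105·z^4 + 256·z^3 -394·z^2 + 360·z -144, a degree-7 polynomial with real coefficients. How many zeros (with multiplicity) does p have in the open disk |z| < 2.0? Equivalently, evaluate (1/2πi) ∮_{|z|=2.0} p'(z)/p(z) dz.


The zeros of p are: (1 + 1i), (1 - 1i), (2 + 2i), (2 - 2i), 1, (0 + 3i), (0 - 3i).
Their magnitudes are: 1.414, 1.414, 2.828, 2.828, 1, 3, 3.
Zeros with |z| < R = 2.0: (1 + 1i), (1 - 1i), 1.
Count = 3.
By the argument principle, (1/2πi) ∮_{|z|=R} p'(z)/p(z) dz equals exactly this count.

Number of zeros inside |z| < 2.0: 3.


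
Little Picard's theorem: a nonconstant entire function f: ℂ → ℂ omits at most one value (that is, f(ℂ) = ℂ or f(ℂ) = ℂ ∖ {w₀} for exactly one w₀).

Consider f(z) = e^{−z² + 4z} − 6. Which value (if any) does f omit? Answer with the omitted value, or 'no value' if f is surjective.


Little Picard bounds the complement of f(ℂ) to at most one point.
The exponent g(z) = −z² + 4z is a nonconstant polynomial, hence surjective onto ℂ. So e^{g(z)} takes every value in {e^w : w ∈ ℂ} = ℂ ∖ {0}. Adding -6 shifts the range to ℂ ∖ {-6}. f omits exactly -6.

Omitted value: -6.


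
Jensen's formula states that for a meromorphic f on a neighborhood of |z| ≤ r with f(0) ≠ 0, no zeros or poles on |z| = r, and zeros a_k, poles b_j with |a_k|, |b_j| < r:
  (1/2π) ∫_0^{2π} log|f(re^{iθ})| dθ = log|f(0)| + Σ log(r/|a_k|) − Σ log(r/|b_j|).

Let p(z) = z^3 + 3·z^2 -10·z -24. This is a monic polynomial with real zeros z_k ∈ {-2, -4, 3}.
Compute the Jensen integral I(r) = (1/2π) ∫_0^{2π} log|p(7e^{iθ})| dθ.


Zeros: -4, -2, 3; r = 7.
Inside |z| < r: -4, -2, 3. Outside (|z| ≥ r): ∅.
p(0) = -24, so log|p(0)| = log(24) = 3.1781.
Apply Jensen: I(r) = log|p(0)| + Σ_k log(r/|z_k|), summed over zeros inside |z| < r.
  log(r/|z_k|) for z_k = -2: log(7/2) = 1.2528
  log(r/|z_k|) for z_k = -4: log(7/4) = 0.5596
  log(r/|z_k|) for z_k = 3: log(7/3) = 0.8473
Sum over inside zeros: 2.6597.
I(r) = log|p(0)| + (inside sum) = 3.1781 + 2.6597 = 5.8377.
Closed form (all zeros inside, monic): I(r) = n·log(r) = 3·log(7) = 5.8377. ✓

I(r) ≈ 5.8377.


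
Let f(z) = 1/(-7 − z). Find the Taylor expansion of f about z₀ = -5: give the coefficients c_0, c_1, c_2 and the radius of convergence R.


Let w = z − z₀, so z = z₀ + w.
Then -7 − z = -7 − (z₀ + w) = (-7 − z₀) − w = -2 − w.
f(z) = 1/(-2 − w) = (1/(-2)) · 1/(1 − w/(-2)) = Σ_{n≥0} w^n / (-2)^(n+1).
So c_n = 1/(-2)^(n+1):
  c_0 = 1/(-2)^1 = -1/2.
  c_1 = 1/(-2)^2 = 1/4.
  c_2 = 1/(-2)^3 = -1/8.
The series is valid for |w/d| < 1, i.e. |z − z₀| < |d|.
Radius of convergence: R = |-7 − z₀| = |-2| = 2 (distance from z₀ to the singularity z = -7).

c_0 = -1/2, c_1 = 1/4, c_2 = -1/8; R = 2.


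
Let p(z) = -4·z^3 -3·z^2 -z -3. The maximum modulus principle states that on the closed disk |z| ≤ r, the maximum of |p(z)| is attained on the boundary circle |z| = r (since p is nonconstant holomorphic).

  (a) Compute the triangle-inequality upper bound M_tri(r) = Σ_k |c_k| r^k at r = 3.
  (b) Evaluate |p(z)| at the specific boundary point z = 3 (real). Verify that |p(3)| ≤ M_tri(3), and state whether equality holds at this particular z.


Coefficients: c_0 = -3, c_1 = -1, c_2 = -3, c_3 = -4. Radius r = 3.
Part (a). Triangle bound: M_tri(r) = Σ_k |c_k| r^k
  = |-3|·3^0 + |-1|·3^1 + |-3|·3^2 + |-4|·3^3
  = 3 + 3 + 27 + 108 = 141.
This bounds M(r) := max_{|z|=r} |p(z)| from above; equality holds iff all terms c_k z^k can be made to align in phase at a single z on |z|=r.
Part (b). At z = 3 (real, on the circle |z| = r):
  p(3) = (-3)·3^0 + (-1)·3^1 + (-3)·3^2 + (-4)·3^3 = -141.
  |p(3)| = 141.
Since all nonzero coefficients share the same sign, |p(3)| = 141 = M_tri(3); the triangle bound is attained at z = 3, so in fact M(r) = 141.

M_tri(3) = 141; |p(3)| = 141; equality at z=3: yes.


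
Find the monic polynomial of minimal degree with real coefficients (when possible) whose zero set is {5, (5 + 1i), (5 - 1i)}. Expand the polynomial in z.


The polynomial is p(z) = ∏_{α ∈ S} (z − α), where S = {5, (5 + 1i), (5 - 1i)}.
Expanding the product yields: p(z) = z^3 -15·z^2 + 76·z -130.
Note conjugate pairs combine to real quadratics: (z − (5+1i))(z − (5−1i)) = z² − 10z + 26.
The resulting polynomial has degree 3 and real coefficients as required.

p(z) = z^3 -15·z^2 + 76·z -130.


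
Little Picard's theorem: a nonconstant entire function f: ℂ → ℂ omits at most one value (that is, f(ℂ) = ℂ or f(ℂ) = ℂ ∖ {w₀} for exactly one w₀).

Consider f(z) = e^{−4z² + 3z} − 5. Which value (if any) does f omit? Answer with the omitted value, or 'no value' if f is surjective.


Little Picard bounds the complement of f(ℂ) to at most one point.
The exponent g(z) = −4z² + 3z is a nonconstant polynomial, hence surjective onto ℂ. So e^{g(z)} takes every value in {e^w : w ∈ ℂ} = ℂ ∖ {0}. Adding -5 shifts the range to ℂ ∖ {-5}. f omits exactly -5.

Omitted value: -5.


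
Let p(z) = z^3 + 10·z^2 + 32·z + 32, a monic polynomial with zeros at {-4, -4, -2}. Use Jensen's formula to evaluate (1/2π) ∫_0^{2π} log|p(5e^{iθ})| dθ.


Zeros: -4, -4, -2; r = 5.
Inside |z| < r: -4, -4, -2. Outside (|z| ≥ r): ∅.
p(0) = 32, so log|p(0)| = log(32) = 3.4657.
Apply Jensen: I(r) = log|p(0)| + Σ_k log(r/|z_k|), summed over zeros inside |z| < r.
  log(r/|z_k|) for z_k = -4: log(5/4) = 0.2231
  log(r/|z_k|) for z_k = -4: log(5/4) = 0.2231
  log(r/|z_k|) for z_k = -2: log(5/2) = 0.9163
Sum over inside zeros: 1.3626.
I(r) = log|p(0)| + (inside sum) = 3.4657 + 1.3626 = 4.8283.
Closed form (all zeros inside, monic): I(r) = n·log(r) = 3·log(5) = 4.8283. ✓

I(r) ≈ 4.8283.


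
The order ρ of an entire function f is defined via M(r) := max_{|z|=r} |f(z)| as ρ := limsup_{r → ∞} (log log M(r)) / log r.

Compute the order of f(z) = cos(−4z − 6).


cos(w) is a linear combination of e^{iw} and e^{−iw} (or e^w, e^{−w} in the hyperbolic case), so |cos(w)| ≤ e^{|w|}. With w = −4z − 6, |w| ≤ 4|z| + 6 = 4r + 6 on |z| = r, giving M(r) ≤ e^{4r + 6}, so ρ ≤ 1. On a suitable ray (z = it for sin/cos; z = t for sinh/cosh, t real → ∞), |cos(−4z − 6)| grows like e^{4|t|}/2, so ρ ≥ 1. Hence ρ = 1.
Therefore ρ = 1.

Order ρ = 1.


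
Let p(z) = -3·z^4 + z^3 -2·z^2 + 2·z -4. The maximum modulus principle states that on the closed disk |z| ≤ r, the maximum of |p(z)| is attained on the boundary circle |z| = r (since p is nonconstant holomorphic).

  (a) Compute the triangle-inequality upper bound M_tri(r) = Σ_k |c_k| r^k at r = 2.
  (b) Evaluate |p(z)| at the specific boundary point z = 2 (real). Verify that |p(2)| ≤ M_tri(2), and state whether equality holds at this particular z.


Coefficients: c_0 = -4, c_1 = 2, c_2 = -2, c_3 = 1, c_4 = -3. Radius r = 2.
Part (a). Triangle bound: M_tri(r) = Σ_k |c_k| r^k
  = |-4|·2^0 + |2|·2^1 + |-2|·2^2 + |1|·2^3 + |-3|·2^4
  = 4 + 4 + 8 + 8 + 48 = 72.
This bounds M(r) := max_{|z|=r} |p(z)| from above; equality holds iff all terms c_k z^k can be made to align in phase at a single z on |z|=r.
Part (b). At z = 2 (real, on the circle |z| = r):
  p(2) = (-4)·2^0 + (2)·2^1 + (-2)·2^2 + (1)·2^3 + (-3)·2^4 = -48.
  |p(2)| = 48.
Check: |p(2)| = 48 ≤ 72 = M_tri(2). ✓ Equality does not hold at z = 2 (the coefficients have mixed signs, so the terms do not all align in phase there).

M_tri(2) = 72; |p(2)| = 48; equality at z=2: no.


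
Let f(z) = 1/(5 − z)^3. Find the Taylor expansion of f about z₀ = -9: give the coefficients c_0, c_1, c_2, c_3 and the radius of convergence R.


Let w = z − z₀, so z = z₀ + w.
Then 5 − z = 5 − (z₀ + w) = (5 − z₀) − w = 14 − w.
f(z) = 1/(14 − w)^3 = (1/(14)^3) · (1 − w/(14))^{−3}.
By the binomial series (1−u)^{−3} = Σ_{n≥0} C(n+2, 2) u^n for |u|<1, with u = w/(14):
  c_n = C(n+2, 2) / (14)^(n+3).
  c_0 = 1/(14)^3 = 1/2744.
  c_1 = 3/(14)^4 = 3/38416.
  c_2 = 6/(14)^5 = 3/268912.
  c_3 = 10/(14)^6 = 5/3764768.
The series is valid for |w/d| < 1, i.e. |z − z₀| < |d|.
Radius of convergence: R = |5 − z₀| = |14| = 14 (distance from z₀ to the singularity z = 5).

c_0 = 1/2744, c_1 = 3/38416, c_2 = 3/268912, c_3 = 5/3764768; R = 14.


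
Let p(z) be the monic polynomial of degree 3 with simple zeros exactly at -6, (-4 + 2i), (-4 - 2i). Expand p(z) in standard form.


The polynomial is p(z) = ∏_{α ∈ S} (z − α), where S = {-6, (-4 + 2i), (-4 - 2i)}.
Expanding the product yields: p(z) = z^3 + 14·z^2 + 68·z + 120.
Note conjugate pairs combine to real quadratics: (z − (-4+2i))(z − (-4−2i)) = z² + 8z + 20.
The resulting polynomial has degree 3 and real coefficients as required.

p(z) = z^3 + 14·z^2 + 68·z + 120.


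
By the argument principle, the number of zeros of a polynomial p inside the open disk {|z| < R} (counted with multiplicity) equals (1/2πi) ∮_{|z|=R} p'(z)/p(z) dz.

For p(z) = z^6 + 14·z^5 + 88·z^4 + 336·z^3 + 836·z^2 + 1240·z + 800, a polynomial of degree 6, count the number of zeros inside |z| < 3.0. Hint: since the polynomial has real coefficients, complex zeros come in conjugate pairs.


The zeros of p are: (-1 + 3i), (-1 - 3i), -4, (-3 + 1i), (-3 - 1i), -2.
Their magnitudes are: 3.162, 3.162, 4, 3.162, 3.162, 2.
Zeros with |z| < R = 3.0: -2.
Count = 1.
By the argument principle, (1/2πi) ∮_{|z|=R} p'(z)/p(z) dz equals exactly this count.

Number of zeros inside |z| < 3.0: 1.


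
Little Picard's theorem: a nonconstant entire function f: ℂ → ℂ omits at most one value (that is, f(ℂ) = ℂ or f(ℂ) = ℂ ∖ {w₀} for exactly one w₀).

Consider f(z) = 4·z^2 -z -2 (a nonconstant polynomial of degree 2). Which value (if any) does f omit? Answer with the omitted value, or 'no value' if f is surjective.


Little Picard bounds the complement of f(ℂ) to at most one point.
For every w ∈ ℂ, the equation p(z) − w = 0 is a nonconstant polynomial in z and hence has at least one root by the fundamental theorem of algebra. So p is surjective onto ℂ, omitting no value.

Omitted value: no value.


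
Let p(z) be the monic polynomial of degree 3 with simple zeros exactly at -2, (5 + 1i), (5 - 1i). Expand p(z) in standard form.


The polynomial is p(z) = ∏_{α ∈ S} (z − α), where S = {-2, (5 + 1i), (5 - 1i)}.
Expanding the product yields: p(z) = z^3 -8·z^2 + 6·z + 52.
Note conjugate pairs combine to real quadratics: (z − (5+1i))(z − (5−1i)) = z² − 10z + 26.
The resulting polynomial has degree 3 and real coefficients as required.

p(z) = z^3 -8·z^2 + 6·z + 52.


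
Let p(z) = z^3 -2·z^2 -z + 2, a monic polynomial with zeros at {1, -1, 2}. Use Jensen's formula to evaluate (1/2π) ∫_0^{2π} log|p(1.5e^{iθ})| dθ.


Zeros: -1, 1, 2; r = 1.5.
Inside |z| < r: -1, 1. Outside (|z| ≥ r): 2.
p(0) = 2, so log|p(0)| = log(2) = 0.6931.
Apply Jensen: I(r) = log|p(0)| + Σ_k log(r/|z_k|), summed over zeros inside |z| < r.
  log(r/|z_k|) for z_k = 1: log(1.5/1) = 0.4055
  log(r/|z_k|) for z_k = -1: log(1.5/1) = 0.4055
  Outside zeros (2) contribute nothing to the Jensen sum.
Sum over inside zeros: 0.8109.
I(r) = log|p(0)| + (inside sum) = 0.6931 + 0.8109 = 1.5041.
Note: since some zeros are outside |z| ≤ r, the simplified n·log(r) form does NOT apply — only the inside zeros contribute.

I(r) ≈ 1.5041.


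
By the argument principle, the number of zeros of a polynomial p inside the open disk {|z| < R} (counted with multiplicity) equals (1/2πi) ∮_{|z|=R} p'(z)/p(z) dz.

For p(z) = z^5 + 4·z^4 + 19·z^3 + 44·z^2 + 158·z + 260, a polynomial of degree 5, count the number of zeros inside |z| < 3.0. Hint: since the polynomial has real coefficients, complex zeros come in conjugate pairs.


The zeros of p are: (1 + 3i), (1 - 3i), -2, (-2 + 3i), (-2 - 3i).
Their magnitudes are: 3.162, 3.162, 2, 3.606, 3.606.
Zeros with |z| < R = 3.0: -2.
Count = 1.
By the argument principle, (1/2πi) ∮_{|z|=R} p'(z)/p(z) dz equals exactly this count.

Number of zeros inside |z| < 3.0: 1.


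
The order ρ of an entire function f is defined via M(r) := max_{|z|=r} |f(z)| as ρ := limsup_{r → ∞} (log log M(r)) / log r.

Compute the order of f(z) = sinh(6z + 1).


sinh(w) is a linear combination of e^{iw} and e^{−iw} (or e^w, e^{−w} in the hyperbolic case), so |sinh(w)| ≤ e^{|w|}. With w = 6z + 1, |w| ≤ 6|z| + 1 = 6r + 1 on |z| = r, giving M(r) ≤ e^{6r + 1}, so ρ ≤ 1. On a suitable ray (z = it for sin/cos; z = t for sinh/cosh, t real → ∞), |sinh(6z + 1)| grows like e^{6|t|}/2, so ρ ≥ 1. Hence ρ = 1.
Therefore ρ = 1.

Order ρ = 1.


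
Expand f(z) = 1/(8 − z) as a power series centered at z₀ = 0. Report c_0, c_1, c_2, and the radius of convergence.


Let w = z − z₀, so z = z₀ + w.
Then 8 − z = 8 − (z₀ + w) = (8 − z₀) − w = 8 − w.
f(z) = 1/(8 − w) = (1/(8)) · 1/(1 − w/(8)) = Σ_{n≥0} w^n / (8)^(n+1).
So c_n = 1/(8)^(n+1):
  c_0 = 1/(8)^1 = 1/8.
  c_1 = 1/(8)^2 = 1/64.
  c_2 = 1/(8)^3 = 1/512.
The series is valid for |w/d| < 1, i.e. |z − z₀| < |d|.
Radius of convergence: R = |8 − z₀| = |8| = 8 (distance from z₀ to the singularity z = 8).

c_0 = 1/8, c_1 = 1/64, c_2 = 1/512; R = 8.


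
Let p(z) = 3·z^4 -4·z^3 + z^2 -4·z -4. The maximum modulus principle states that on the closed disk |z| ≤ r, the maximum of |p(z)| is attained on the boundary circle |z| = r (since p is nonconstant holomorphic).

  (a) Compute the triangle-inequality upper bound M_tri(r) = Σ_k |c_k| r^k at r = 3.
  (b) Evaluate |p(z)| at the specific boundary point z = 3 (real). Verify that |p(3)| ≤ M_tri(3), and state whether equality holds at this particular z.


Coefficients: c_0 = -4, c_1 = -4, c_2 = 1, c_3 = -4, c_4 = 3. Radius r = 3.
Part (a). Triangle bound: M_tri(r) = Σ_k |c_k| r^k
  = |-4|·3^0 + |-4|·3^1 + |1|·3^2 + |-4|·3^3 + |3|·3^4
  = 4 + 12 + 9 + 108 + 243 = 376.
This bounds M(r) := max_{|z|=r} |p(z)| from above; equality holds iff all terms c_k z^k can be made to align in phase at a single z on |z|=r.
Part (b). At z = 3 (real, on the circle |z| = r):
  p(3) = (-4)·3^0 + (-4)·3^1 + (1)·3^2 + (-4)·3^3 + (3)·3^4 = 128.
  |p(3)| = 128.
Check: |p(3)| = 128 ≤ 376 = M_tri(3). ✓ Equality does not hold at z = 3 (the coefficients have mixed signs, so the terms do not all align in phase there).

M_tri(3) = 376; |p(3)| = 128; equality at z=3: no.


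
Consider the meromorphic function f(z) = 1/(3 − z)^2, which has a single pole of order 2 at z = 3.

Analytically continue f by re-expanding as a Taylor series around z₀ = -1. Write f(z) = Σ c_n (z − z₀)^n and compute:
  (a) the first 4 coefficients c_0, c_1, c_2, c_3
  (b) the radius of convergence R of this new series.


Let w = z − z₀, so z = z₀ + w.
Then 3 − z = 3 − (z₀ + w) = (3 − z₀) − w = 4 − w.
f(z) = 1/(4 − w)^2 = (1/(4)^2) · (1 − w/(4))^{−2}.
By the binomial series (1−u)^{−2} = Σ_{n≥0} C(n+1, 1) u^n for |u|<1, with u = w/(4):
  c_n = C(n+1, 1) / (4)^(n+2).
  c_0 = 1/(4)^2 = 1/16.
  c_1 = 2/(4)^3 = 1/32.
  c_2 = 3/(4)^4 = 3/256.
  c_3 = 4/(4)^5 = 1/256.
The series is valid for |w/d| < 1, i.e. |z − z₀| < |d|.
Radius of convergence: R = |3 − z₀| = |4| = 4 (distance from z₀ to the singularity z = 3).

c_0 = 1/16, c_1 = 1/32, c_2 = 3/256, c_3 = 1/256; R = 4.


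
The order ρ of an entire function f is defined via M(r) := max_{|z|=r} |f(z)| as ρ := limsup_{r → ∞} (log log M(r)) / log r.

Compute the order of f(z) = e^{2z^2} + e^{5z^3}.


Each summand is entire of order 2 and 3 respectively (as in the single-exponential case). The order of a sum is at most the max of the orders, so ρ ≤ 3. For the lower bound: on |z|=r choose arg z so that 5z^3 is real positive; then |e^{5z^3}| = e^{5r^3} while |e^{2z^2}| ≤ e^{2r^2} = o(e^{5r^3}). So |f| ≥ e^{5r^3}(1 − o(1)) and ρ ≥ 3. Hence ρ = max(2, 3) = 3.
Therefore ρ = 3.

Order ρ = 3.


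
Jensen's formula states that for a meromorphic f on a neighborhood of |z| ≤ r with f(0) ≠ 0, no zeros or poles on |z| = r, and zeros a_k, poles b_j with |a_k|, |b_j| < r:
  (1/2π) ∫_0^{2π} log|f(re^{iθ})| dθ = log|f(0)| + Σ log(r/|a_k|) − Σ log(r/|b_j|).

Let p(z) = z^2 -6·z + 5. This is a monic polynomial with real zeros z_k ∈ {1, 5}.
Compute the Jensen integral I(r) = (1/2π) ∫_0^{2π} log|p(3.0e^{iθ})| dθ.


Zeros: 1, 5; r = 3.0.
Inside |z| < r: 1. Outside (|z| ≥ r): 5.
p(0) = 5, so log|p(0)| = log(5) = 1.6094.
Apply Jensen: I(r) = log|p(0)| + Σ_k log(r/|z_k|), summed over zeros inside |z| < r.
  log(r/|z_k|) for z_k = 1: log(3.0/1) = 1.0986
  Outside zeros (5) contribute nothing to the Jensen sum.
Sum over inside zeros: 1.0986.
I(r) = log|p(0)| + (inside sum) = 1.6094 + 1.0986 = 2.7081.
Note: since some zeros are outside |z| ≤ r, the simplified n·log(r) form does NOT apply — only the inside zeros contribute.

I(r) ≈ 2.7081.


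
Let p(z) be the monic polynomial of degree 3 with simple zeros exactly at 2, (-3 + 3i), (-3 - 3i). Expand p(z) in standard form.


The polynomial is p(z) = ∏_{α ∈ S} (z − α), where S = {2, (-3 + 3i), (-3 - 3i)}.
Expanding the product yields: p(z) = z^3 + 4·z^2 + 6·z -36.
Note conjugate pairs combine to real quadratics: (z − (-3+3i))(z − (-3−3i)) = z² + 6z + 18.
The resulting polynomial has degree 3 and real coefficients as required.

p(z) = z^3 + 4·z^2 + 6·z -36.


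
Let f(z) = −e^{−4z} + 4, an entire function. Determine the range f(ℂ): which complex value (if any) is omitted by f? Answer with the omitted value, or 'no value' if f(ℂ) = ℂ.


Little Picard bounds the complement of f(ℂ) to at most one point.
e^{−4z} is never zero on ℂ, so -1·e^{−4z} takes every value in ℂ ∖ {0}. Adding 4 shifts the range to ℂ ∖ {4}. Thus f omits exactly the value 4.

Omitted value: 4.


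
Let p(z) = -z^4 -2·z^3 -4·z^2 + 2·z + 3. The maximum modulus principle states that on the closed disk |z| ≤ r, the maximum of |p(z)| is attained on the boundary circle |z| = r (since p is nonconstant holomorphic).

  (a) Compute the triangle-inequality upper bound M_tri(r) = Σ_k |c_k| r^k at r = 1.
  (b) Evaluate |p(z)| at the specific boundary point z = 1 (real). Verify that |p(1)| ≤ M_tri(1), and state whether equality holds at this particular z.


Coefficients: c_0 = 3, c_1 = 2, c_2 = -4, c_3 = -2, c_4 = -1. Radius r = 1.
Part (a). Triangle bound: M_tri(r) = Σ_k |c_k| r^k
  = |3|·1^0 + |2|·1^1 + |-4|·1^2 + |-2|·1^3 + |-1|·1^4
  = 3 + 2 + 4 + 2 + 1 = 12.
This bounds M(r) := max_{|z|=r} |p(z)| from above; equality holds iff all terms c_k z^k can be made to align in phase at a single z on |z|=r.
Part (b). At z = 1 (real, on the circle |z| = r):
  p(1) = (3)·1^0 + (2)·1^1 + (-4)·1^2 + (-2)·1^3 + (-1)·1^4 = -2.
  |p(1)| = 2.
Check: |p(1)| = 2 ≤ 12 = M_tri(1). ✓ Equality does not hold at z = 1 (the coefficients have mixed signs, so the terms do not all align in phase there).

M_tri(1) = 12; |p(1)| = 2; equality at z=1: no.


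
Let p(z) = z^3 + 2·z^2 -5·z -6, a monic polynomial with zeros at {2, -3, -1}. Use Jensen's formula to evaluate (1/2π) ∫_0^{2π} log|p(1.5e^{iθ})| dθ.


Zeros: -3, -1, 2; r = 1.5.
Inside |z| < r: -1. Outside (|z| ≥ r): -3, 2.
p(0) = -6, so log|p(0)| = log(6) = 1.7918.
Apply Jensen: I(r) = log|p(0)| + Σ_k log(r/|z_k|), summed over zeros inside |z| < r.
  log(r/|z_k|) for z_k = -1: log(1.5/1) = 0.4055
  Outside zeros (-3, 2) contribute nothing to the Jensen sum.
Sum over inside zeros: 0.4055.
I(r) = log|p(0)| + (inside sum) = 1.7918 + 0.4055 = 2.1972.
Note: since some zeros are outside |z| ≤ r, the simplified n·log(r) form does NOT apply — only the inside zeros contribute.

I(r) ≈ 2.1972.


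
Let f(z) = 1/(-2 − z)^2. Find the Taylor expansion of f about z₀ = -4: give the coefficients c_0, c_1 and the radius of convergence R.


Let w = z − z₀, so z = z₀ + w.
Then -2 − z = -2 − (z₀ + w) = (-2 − z₀) − w = 2 − w.
f(z) = 1/(2 − w)^2 = (1/(2)^2) · (1 − w/(2))^{−2}.
By the binomial series (1−u)^{−2} = Σ_{n≥0} C(n+1, 1) u^n for |u|<1, with u = w/(2):
  c_n = C(n+1, 1) / (2)^(n+2).
  c_0 = 1/(2)^2 = 1/4.
  c_1 = 2/(2)^3 = 1/4.
The series is valid for |w/d| < 1, i.e. |z − z₀| < |d|.
Radius of convergence: R = |-2 − z₀| = |2| = 2 (distance from z₀ to the singularity z = -2).

c_0 = 1/4, c_1 = 1/4; R = 2.


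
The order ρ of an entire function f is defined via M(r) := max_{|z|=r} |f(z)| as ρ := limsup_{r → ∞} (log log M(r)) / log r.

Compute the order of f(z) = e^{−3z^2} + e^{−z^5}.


Each summand is entire of order 2 and 5 respectively (as in the single-exponential case). The order of a sum is at most the max of the orders, so ρ ≤ 5. For the lower bound: on |z|=r choose arg z so that -1z^5 is real positive; then |e^{-1z^5}| = e^{1r^5} while |e^{-3z^2}| ≤ e^{3r^2} = o(e^{1r^5}). So |f| ≥ e^{1r^5}(1 − o(1)) and ρ ≥ 5. Hence ρ = max(2, 5) = 5.
Therefore ρ = 5.

Order ρ = 5.


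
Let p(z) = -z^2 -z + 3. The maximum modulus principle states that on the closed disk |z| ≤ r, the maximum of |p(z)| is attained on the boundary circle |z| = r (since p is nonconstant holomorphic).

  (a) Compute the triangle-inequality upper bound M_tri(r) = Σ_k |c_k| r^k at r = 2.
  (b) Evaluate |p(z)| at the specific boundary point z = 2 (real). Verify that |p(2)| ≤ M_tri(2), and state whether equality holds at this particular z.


Coefficients: c_0 = 3, c_1 = -1, c_2 = -1. Radius r = 2.
Part (a). Triangle bound: M_tri(r) = Σ_k |c_k| r^k
  = |3|·2^0 + |-1|·2^1 + |-1|·2^2
  = 3 + 2 + 4 = 9.
This bounds M(r) := max_{|z|=r} |p(z)| from above; equality holds iff all terms c_k z^k can be made to align in phase at a single z on |z|=r.
Part (b). At z = 2 (real, on the circle |z| = r):
  p(2) = (3)·2^0 + (-1)·2^1 + (-1)·2^2 = -3.
  |p(2)| = 3.
Check: |p(2)| = 3 ≤ 9 = M_tri(2). ✓ Equality does not hold at z = 2 (the coefficients have mixed signs, so the terms do not all align in phase there).

M_tri(2) = 9; |p(2)| = 3; equality at z=2: no.


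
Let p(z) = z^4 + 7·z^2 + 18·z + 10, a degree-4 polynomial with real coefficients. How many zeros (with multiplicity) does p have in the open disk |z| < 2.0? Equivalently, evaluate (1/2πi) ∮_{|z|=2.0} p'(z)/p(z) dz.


The zeros of p are: -1, (1 + 3i), (1 - 3i), -1.
Their magnitudes are: 1, 3.162, 3.162, 1.
Zeros with |z| < R = 2.0: -1, -1.
Count = 2.
By the argument principle, (1/2πi) ∮_{|z|=R} p'(z)/p(z) dz equals exactly this count.

Number of zeros inside |z| < 2.0: 2.


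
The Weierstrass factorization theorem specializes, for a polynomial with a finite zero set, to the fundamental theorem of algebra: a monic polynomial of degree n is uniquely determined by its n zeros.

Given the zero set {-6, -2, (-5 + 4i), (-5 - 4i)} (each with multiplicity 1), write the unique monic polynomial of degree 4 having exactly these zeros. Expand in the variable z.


The polynomial is p(z) = ∏_{α ∈ S} (z − α), where S = {-6, -2, (-5 + 4i), (-5 - 4i)}.
Expanding the product yields: p(z) = z^4 + 18·z^3 + 133·z^2 + 448·z + 492.
Note conjugate pairs combine to real quadratics: (z − (-5+4i))(z − (-5−4i)) = z² + 10z + 41.
The resulting polynomial has degree 4 and real coefficients as required.

p(z) = z^4 + 18·z^3 + 133·z^2 + 448·z + 492.


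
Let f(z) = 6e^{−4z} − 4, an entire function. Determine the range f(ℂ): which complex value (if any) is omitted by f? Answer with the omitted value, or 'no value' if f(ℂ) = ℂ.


Little Picard bounds the complement of f(ℂ) to at most one point.
e^{−4z} is never zero on ℂ, so 6·e^{−4z} takes every value in ℂ ∖ {0}. Adding -4 shifts the range to ℂ ∖ {-4}. Thus f omits exactly the value -4.

Omitted value: -4.


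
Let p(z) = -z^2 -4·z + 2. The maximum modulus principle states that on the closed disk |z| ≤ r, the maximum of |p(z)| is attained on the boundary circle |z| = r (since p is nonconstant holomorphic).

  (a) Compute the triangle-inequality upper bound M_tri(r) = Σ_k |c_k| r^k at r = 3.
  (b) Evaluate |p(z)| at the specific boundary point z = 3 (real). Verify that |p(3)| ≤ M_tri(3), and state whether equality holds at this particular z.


Coefficients: c_0 = 2, c_1 = -4, c_2 = -1. Radius r = 3.
Part (a). Triangle bound: M_tri(r) = Σ_k |c_k| r^k
  = |2|·3^0 + |-4|·3^1 + |-1|·3^2
  = 2 + 12 + 9 = 23.
This bounds M(r) := max_{|z|=r} |p(z)| from above; equality holds iff all terms c_k z^k can be made to align in phase at a single z on |z|=r.
Part (b). At z = 3 (real, on the circle |z| = r):
  p(3) = (2)·3^0 + (-4)·3^1 + (-1)·3^2 = -19.
  |p(3)| = 19.
Check: |p(3)| = 19 ≤ 23 = M_tri(3). ✓ Equality does not hold at z = 3 (the coefficients have mixed signs, so the terms do not all align in phase there).

M_tri(3) = 23; |p(3)| = 19; equality at z=3: no.


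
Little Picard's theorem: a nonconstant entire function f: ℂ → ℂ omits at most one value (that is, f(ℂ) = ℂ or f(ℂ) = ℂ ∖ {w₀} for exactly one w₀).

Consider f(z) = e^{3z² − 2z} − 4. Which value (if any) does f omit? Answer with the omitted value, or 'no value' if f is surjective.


Little Picard bounds the complement of f(ℂ) to at most one point.
The exponent g(z) = 3z² − 2z is a nonconstant polynomial, hence surjective onto ℂ. So e^{g(z)} takes every value in {e^w : w ∈ ℂ} = ℂ ∖ {0}. Adding -4 shifts the range to ℂ ∖ {-4}. f omits exactly -4.

Omitted value: -4.


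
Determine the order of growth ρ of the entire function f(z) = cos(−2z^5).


Write cos(w) = (e^{iw} ± e^{−iw})/(2 or 2i), so |cos(w)| ≤ e^{|w|}. With w = −2z^5, |w| ≤ 2r^5 + 0 on |z|=r, giving M(r) ≤ e^{2r^5 + 0} and ρ ≤ 5. For the lower bound, choose z on |z|=r with -2z^5 purely imaginary of modulus 2r^5; then |cos(−2z^5)| grows like e^{2r^5}/2, so ρ ≥ 5. Hence ρ = 5.
Therefore ρ = 5.

Order ρ = 5.


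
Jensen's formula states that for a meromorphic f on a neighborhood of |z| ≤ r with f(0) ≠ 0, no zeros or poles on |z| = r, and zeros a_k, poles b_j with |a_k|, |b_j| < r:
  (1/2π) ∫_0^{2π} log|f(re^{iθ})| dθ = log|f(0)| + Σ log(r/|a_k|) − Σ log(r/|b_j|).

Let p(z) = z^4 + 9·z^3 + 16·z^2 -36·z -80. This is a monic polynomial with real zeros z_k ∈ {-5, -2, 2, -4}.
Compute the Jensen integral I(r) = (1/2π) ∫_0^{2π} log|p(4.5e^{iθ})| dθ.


Zeros: -5, -4, -2, 2; r = 4.5.
Inside |z| < r: -4, -2, 2. Outside (|z| ≥ r): -5.
p(0) = -80, so log|p(0)| = log(80) = 4.3820.
Apply Jensen: I(r) = log|p(0)| + Σ_k log(r/|z_k|), summed over zeros inside |z| < r.
  log(r/|z_k|) for z_k = -2: log(4.5/2) = 0.8109
  log(r/|z_k|) for z_k = 2: log(4.5/2) = 0.8109
  log(r/|z_k|) for z_k = -4: log(4.5/4) = 0.1178
  Outside zeros (-5) contribute nothing to the Jensen sum.
Sum over inside zeros: 1.7396.
I(r) = log|p(0)| + (inside sum) = 4.3820 + 1.7396 = 6.1217.
Note: since some zeros are outside |z| ≤ r, the simplified n·log(r) form does NOT apply — only the inside zeros contribute.

I(r) ≈ 6.1217.


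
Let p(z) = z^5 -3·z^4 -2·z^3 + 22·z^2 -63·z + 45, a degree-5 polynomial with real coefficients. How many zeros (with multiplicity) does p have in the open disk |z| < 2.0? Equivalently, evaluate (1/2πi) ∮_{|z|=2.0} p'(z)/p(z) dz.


The zeros of p are: -3, 3, 1, (1 + 2i), (1 - 2i).
Their magnitudes are: 3, 3, 1, 2.236, 2.236.
Zeros with |z| < R = 2.0: 1.
Count = 1.
By the argument principle, (1/2πi) ∮_{|z|=R} p'(z)/p(z) dz equals exactly this count.

Number of zeros inside |z| < 2.0: 1.


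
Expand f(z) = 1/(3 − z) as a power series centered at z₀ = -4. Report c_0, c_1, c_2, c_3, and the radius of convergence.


Let w = z − z₀, so z = z₀ + w.
Then 3 − z = 3 − (z₀ + w) = (3 − z₀) − w = 7 − w.
f(z) = 1/(7 − w) = (1/(7)) · 1/(1 − w/(7)) = Σ_{n≥0} w^n / (7)^(n+1).
So c_n = 1/(7)^(n+1):
  c_0 = 1/(7)^1 = 1/7.
  c_1 = 1/(7)^2 = 1/49.
  c_2 = 1/(7)^3 = 1/343.
  c_3 = 1/(7)^4 = 1/2401.
The series is valid for |w/d| < 1, i.e. |z − z₀| < |d|.
Radius of convergence: R = |3 − z₀| = |7| = 7 (distance from z₀ to the singularity z = 3).

c_0 = 1/7, c_1 = 1/49, c_2 = 1/343, c_3 = 1/2401; R = 7.


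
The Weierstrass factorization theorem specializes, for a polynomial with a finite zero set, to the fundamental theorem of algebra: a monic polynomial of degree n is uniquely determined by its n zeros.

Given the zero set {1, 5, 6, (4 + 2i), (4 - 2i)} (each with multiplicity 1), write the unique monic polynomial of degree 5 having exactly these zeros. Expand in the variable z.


The polynomial is p(z) = ∏_{α ∈ S} (z − α), where S = {1, 5, 6, (4 + 2i), (4 - 2i)}.
Expanding the product yields: p(z) = z^5 -20·z^4 + 157·z^3 -598·z^2 + 1060·z -600.
Note conjugate pairs combine to real quadratics: (z − (4+2i))(z − (4−2i)) = z² − 8z + 20.
The resulting polynomial has degree 5 and real coefficients as required.

p(z) = z^5 -20·z^4 + 157·z^3 -598·z^2 + 1060·z -600.


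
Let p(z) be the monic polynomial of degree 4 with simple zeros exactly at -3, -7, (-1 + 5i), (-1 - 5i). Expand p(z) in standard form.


The polynomial is p(z) = ∏_{α ∈ S} (z − α), where S = {-3, -7, (-1 + 5i), (-1 - 5i)}.
Expanding the product yields: p(z) = z^4 + 12·z^3 + 67·z^2 + 302·z + 546.
Note conjugate pairs combine to real quadratics: (z − (-1+5i))(z − (-1−5i)) = z² + 2z + 26.
The resulting polynomial has degree 4 and real coefficients as required.

p(z) = z^4 + 12·z^3 + 67·z^2 + 302·z + 546.


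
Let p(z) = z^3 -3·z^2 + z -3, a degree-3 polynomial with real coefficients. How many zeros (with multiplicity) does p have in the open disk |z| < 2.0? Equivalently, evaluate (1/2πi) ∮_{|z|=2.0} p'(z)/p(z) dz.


The zeros of p are: (0 + 1i), (0 - 1i), 3.
Their magnitudes are: 1, 1, 3.
Zeros with |z| < R = 2.0: (0 + 1i), (0 - 1i).
Count = 2.
By the argument principle, (1/2πi) ∮_{|z|=R} p'(z)/p(z) dz equals exactly this count.

Number of zeros inside |z| < 2.0: 2.


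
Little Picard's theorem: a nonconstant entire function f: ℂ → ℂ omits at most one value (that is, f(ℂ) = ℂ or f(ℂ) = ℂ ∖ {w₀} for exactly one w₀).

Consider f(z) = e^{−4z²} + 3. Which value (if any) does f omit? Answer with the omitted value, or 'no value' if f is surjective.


Little Picard bounds the complement of f(ℂ) to at most one point.
The exponent g(z) = −4z² is a nonconstant polynomial, hence surjective onto ℂ. So e^{g(z)} takes every value in {e^w : w ∈ ℂ} = ℂ ∖ {0}. Adding 3 shifts the range to ℂ ∖ {3}. f omits exactly 3.

Omitted value: 3.


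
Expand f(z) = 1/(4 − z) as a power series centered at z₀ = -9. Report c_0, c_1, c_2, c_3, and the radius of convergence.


Let w = z − z₀, so z = z₀ + w.
Then 4 − z = 4 − (z₀ + w) = (4 − z₀) − w = 13 − w.
f(z) = 1/(13 − w) = (1/(13)) · 1/(1 − w/(13)) = Σ_{n≥0} w^n / (13)^(n+1).
So c_n = 1/(13)^(n+1):
  c_0 = 1/(13)^1 = 1/13.
  c_1 = 1/(13)^2 = 1/169.
  c_2 = 1/(13)^3 = 1/2197.
  c_3 = 1/(13)^4 = 1/28561.
The series is valid for |w/d| < 1, i.e. |z − z₀| < |d|.
Radius of convergence: R = |4 − z₀| = |13| = 13 (distance from z₀ to the singularity z = 4).

c_0 = 1/13, c_1 = 1/169, c_2 = 1/2197, c_3 = 1/28561; R = 13.


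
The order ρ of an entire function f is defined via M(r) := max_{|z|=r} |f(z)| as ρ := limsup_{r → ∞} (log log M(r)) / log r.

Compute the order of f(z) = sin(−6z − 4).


sin(w) is a linear combination of e^{iw} and e^{−iw} (or e^w, e^{−w} in the hyperbolic case), so |sin(w)| ≤ e^{|w|}. With w = −6z − 4, |w| ≤ 6|z| + 4 = 6r + 4 on |z| = r, giving M(r) ≤ e^{6r + 4}, so ρ ≤ 1. On a suitable ray (z = it for sin/cos; z = t for sinh/cosh, t real → ∞), |sin(−6z − 4)| grows like e^{6|t|}/2, so ρ ≥ 1. Hence ρ = 1.
Therefore ρ = 1.

Order ρ = 1.


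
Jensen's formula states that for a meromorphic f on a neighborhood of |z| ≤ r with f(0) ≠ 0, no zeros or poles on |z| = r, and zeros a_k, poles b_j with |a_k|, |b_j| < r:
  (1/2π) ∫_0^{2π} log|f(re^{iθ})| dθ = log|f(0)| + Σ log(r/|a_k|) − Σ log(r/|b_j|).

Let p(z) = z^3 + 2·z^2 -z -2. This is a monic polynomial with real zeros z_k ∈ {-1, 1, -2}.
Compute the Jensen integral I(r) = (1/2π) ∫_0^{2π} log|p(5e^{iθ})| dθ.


Zeros: -2, -1, 1; r = 5.
Inside |z| < r: -2, -1, 1. Outside (|z| ≥ r): ∅.
p(0) = -2, so log|p(0)| = log(2) = 0.6931.
Apply Jensen: I(r) = log|p(0)| + Σ_k log(r/|z_k|), summed over zeros inside |z| < r.
  log(r/|z_k|) for z_k = -1: log(5/1) = 1.6094
  log(r/|z_k|) for z_k = 1: log(5/1) = 1.6094
  log(r/|z_k|) for z_k = -2: log(5/2) = 0.9163
Sum over inside zeros: 4.1352.
I(r) = log|p(0)| + (inside sum) = 0.6931 + 4.1352 = 4.8283.
Closed form (all zeros inside, monic): I(r) = n·log(r) = 3·log(5) = 4.8283. ✓

I(r) ≈ 4.8283.


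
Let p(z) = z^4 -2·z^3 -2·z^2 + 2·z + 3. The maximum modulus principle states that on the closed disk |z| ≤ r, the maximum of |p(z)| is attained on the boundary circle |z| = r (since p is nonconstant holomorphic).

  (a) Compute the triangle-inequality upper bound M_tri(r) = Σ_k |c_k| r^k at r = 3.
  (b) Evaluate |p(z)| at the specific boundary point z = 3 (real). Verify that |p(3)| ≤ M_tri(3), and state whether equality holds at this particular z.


Coefficients: c_0 = 3, c_1 = 2, c_2 = -2, c_3 = -2, c_4 = 1. Radius r = 3.
Part (a). Triangle bound: M_tri(r) = Σ_k |c_k| r^k
  = |3|·3^0 + |2|·3^1 + |-2|·3^2 + |-2|·3^3 + |1|·3^4
  = 3 + 6 + 18 + 54 + 81 = 162.
This bounds M(r) := max_{|z|=r} |p(z)| from above; equality holds iff all terms c_k z^k can be made to align in phase at a single z on |z|=r.
Part (b). At z = 3 (real, on the circle |z| = r):
  p(3) = (3)·3^0 + (2)·3^1 + (-2)·3^2 + (-2)·3^3 + (1)·3^4 = 18.
  |p(3)| = 18.
Check: |p(3)| = 18 ≤ 162 = M_tri(3). ✓ Equality does not hold at z = 3 (the coefficients have mixed signs, so the terms do not all align in phase there).

M_tri(3) = 162; |p(3)| = 18; equality at z=3: no.


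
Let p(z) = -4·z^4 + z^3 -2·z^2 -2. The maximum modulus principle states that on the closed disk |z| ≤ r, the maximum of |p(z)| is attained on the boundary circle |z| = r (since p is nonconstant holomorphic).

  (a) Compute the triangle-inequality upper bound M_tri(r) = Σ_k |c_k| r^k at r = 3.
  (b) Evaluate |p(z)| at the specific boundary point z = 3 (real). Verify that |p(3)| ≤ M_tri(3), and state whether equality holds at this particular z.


Coefficients: c_0 = -2, c_1 = 0, c_2 = -2, c_3 = 1, c_4 = -4. Radius r = 3.
Part (a). Triangle bound: M_tri(r) = Σ_k |c_k| r^k
  = |-2|·3^0 + |0|·3^1 + |-2|·3^2 + |1|·3^3 + |-4|·3^4
  = 2 + 0 + 18 + 27 + 324 = 371.
This bounds M(r) := max_{|z|=r} |p(z)| from above; equality holds iff all terms c_k z^k can be made to align in phase at a single z on |z|=r.
Part (b). At z = 3 (real, on the circle |z| = r):
  p(3) = (-2)·3^0 + (0)·3^1 + (-2)·3^2 + (1)·3^3 + (-4)·3^4 = -317.
  |p(3)| = 317.
Check: |p(3)| = 317 ≤ 371 = M_tri(3). ✓ Equality does not hold at z = 3 (the coefficients have mixed signs, so the terms do not all align in phase there).

M_tri(3) = 371; |p(3)| = 317; equality at z=3: no.
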